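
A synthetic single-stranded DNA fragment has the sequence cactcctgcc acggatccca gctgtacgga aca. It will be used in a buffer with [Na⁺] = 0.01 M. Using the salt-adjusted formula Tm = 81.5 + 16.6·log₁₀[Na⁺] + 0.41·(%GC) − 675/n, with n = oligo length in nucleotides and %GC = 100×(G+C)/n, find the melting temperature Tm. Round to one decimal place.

52.7°C

Length n = 33. Counting bases: G=7, T=5, C=13, A=8
G+C = 20, so %GC = 20/33 × 100 = 60.606%
Salt term: 16.6 × (-2) = -33.2
GC term: 0.41 × 60.606 = 24.848; length term: −675/33 = −20.455
Tm = 81.5 + (-33.2) + 24.848 − 20.455 = 52.693 → 52.7°C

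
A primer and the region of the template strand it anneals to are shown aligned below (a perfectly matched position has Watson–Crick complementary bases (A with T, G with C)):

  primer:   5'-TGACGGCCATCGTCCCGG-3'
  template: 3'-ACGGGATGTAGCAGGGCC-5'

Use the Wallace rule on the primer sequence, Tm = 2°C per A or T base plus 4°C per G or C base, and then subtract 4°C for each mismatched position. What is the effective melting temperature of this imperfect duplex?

Primer base counts: A=2, T=3, G=6, C=7 → A+T=5, G+C=13
Perfect-match Tm = 2(5) + 4(13) = 10 + 52 = 62°C
Mismatches (positions where the bases are not complementary): 4 (at positions 3, 5, 6, 7)
Effective Tm = 62 − 4×4 = 62 − 16 = 46°C

46°C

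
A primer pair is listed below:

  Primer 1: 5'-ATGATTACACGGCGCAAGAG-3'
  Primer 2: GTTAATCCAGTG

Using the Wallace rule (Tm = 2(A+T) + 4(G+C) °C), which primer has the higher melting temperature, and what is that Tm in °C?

Primer 1: A+T=10, G+C=10 → Tm = 2(10)+4(10) = 60°C
Primer 2: A+T=7, G+C=5 → Tm = 2(7)+4(5) = 34°C
60°C vs 34°C → primer 1 is higher.

Primer 1, 60°C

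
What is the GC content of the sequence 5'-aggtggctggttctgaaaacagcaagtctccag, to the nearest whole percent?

52%

Counting bases: G=10, A=9, T=7, C=7
G+C = 10 + 7 = 17 out of 33 bases
%GC = 17/33 × 100 = 51.52% ≈ 52%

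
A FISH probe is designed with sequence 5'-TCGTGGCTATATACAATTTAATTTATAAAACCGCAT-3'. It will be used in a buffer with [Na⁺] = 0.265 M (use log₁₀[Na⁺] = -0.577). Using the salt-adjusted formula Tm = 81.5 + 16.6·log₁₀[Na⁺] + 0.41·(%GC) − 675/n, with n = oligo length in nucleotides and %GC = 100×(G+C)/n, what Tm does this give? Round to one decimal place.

Length n = 36. Scanning the sequence gives T=13, A=13, G=4, C=6.
G+C = 10, so %GC = 10/36 × 100 = 27.778%
Salt term: 16.6 × (-0.577) = -9.578
GC term: 0.41 × 27.778 = 11.389; length term: −675/36 = −18.75
Tm = 81.5 + (-9.578) + 11.389 − 18.75 = 64.561 → 64.6°C

64.6°C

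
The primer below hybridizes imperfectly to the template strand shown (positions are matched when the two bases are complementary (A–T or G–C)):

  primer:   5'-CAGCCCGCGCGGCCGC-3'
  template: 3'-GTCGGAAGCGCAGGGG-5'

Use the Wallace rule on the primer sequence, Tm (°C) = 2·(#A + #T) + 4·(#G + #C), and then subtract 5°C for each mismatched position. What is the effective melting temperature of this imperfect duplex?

Primer base counts: A=1, T=0, G=6, C=9 → A+T=1, G+C=15
Perfect-match Tm = 2(1) + 4(15) = 2 + 60 = 62°C
Mismatches (positions where the bases are not complementary): 4 (at positions 6, 7, 12, 15)
Effective Tm = 62 − 4×5 = 62 − 20 = 42°C

42°C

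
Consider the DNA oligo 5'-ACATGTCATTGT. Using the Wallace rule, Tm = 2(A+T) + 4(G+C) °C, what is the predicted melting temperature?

Base counts: G=2, A=3, T=5, C=2
AT pairs contribute 8, GC pairs contribute 4.
Tm = 4·4 + 2·8 = 16 + 16 = 32°C

32°C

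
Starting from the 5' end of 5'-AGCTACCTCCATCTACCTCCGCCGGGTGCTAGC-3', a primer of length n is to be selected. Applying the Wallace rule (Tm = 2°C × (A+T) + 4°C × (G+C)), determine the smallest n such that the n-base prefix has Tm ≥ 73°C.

First 22 bases: AGCTACCTCCATCTACCTCCGC → Tm = 70°C (< 73°C)
First 23 bases: AGCTACCTCCATCTACCTCCGCC → Tm = 74°C (≥ 73°C)
Since every base adds ≥2°C, Tm only increases with n, so the threshold is first crossed at n = 23.

n = 23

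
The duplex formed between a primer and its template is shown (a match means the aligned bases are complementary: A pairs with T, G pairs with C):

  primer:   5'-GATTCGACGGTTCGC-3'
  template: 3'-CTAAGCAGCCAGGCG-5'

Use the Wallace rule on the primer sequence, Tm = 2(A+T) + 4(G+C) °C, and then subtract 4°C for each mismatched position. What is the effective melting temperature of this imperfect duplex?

40°C

Primer base counts: A=2, T=4, G=5, C=4 → A+T=6, G+C=9
Perfect-match Tm = 2(6) + 4(9) = 12 + 36 = 48°C
Mismatches (positions where the bases are not complementary): 2 (at positions 7, 12)
Effective Tm = 48 − 2×4 = 48 − 8 = 40°C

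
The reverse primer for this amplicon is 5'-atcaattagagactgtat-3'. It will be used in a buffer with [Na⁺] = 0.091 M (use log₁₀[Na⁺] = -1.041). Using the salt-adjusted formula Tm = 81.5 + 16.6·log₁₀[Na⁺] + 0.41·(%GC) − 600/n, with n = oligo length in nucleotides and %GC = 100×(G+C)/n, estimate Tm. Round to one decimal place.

Length n = 18. Base counts: T=6, G=3, C=2, A=7
G+C = 5, so %GC = 5/18 × 100 = 27.778%
Salt term: 16.6 × (-1.041) = -17.281
GC term: 0.41 × 27.778 = 11.389; length term: −600/18 = −33.333
Tm = 81.5 + (-17.281) + 11.389 − 33.333 = 42.275 → 42.3°C

42.3°C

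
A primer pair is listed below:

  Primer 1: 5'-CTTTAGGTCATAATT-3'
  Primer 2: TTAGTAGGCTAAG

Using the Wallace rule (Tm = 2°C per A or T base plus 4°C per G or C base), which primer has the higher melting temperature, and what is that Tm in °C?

Primer 1: A+T=11, G+C=4 → Tm = 2(11)+4(4) = 38°C
Primer 2: A+T=8, G+C=5 → Tm = 2(8)+4(5) = 36°C
38°C vs 36°C → primer 1 is higher.

Primer 1, 38°C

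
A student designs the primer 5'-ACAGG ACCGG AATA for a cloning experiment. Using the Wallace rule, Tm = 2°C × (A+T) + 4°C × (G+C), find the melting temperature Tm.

A=6, C=3, T=1, G=4
So N_AT = 7 and N_GC = 7.
Tm = 2×7 + 4×7 = 42°C

42°C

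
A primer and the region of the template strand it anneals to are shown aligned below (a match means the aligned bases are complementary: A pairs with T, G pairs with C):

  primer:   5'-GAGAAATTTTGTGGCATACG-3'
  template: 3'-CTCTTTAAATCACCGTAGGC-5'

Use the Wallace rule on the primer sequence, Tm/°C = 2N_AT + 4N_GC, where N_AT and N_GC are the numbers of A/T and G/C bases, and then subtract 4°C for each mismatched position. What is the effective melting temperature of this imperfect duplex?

Primer base counts: A=6, T=6, G=6, C=2 → A+T=12, G+C=8
Perfect-match Tm = 2(12) + 4(8) = 24 + 32 = 56°C
Mismatches (positions where the bases are not complementary): 2 (at positions 10, 18)
Effective Tm = 56 − 2×4 = 56 − 8 = 48°C

48°C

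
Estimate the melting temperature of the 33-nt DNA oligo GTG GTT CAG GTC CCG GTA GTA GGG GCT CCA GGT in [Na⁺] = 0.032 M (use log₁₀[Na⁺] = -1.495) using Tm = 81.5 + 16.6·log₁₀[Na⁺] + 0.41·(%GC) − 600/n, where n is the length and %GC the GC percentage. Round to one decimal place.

64.6°C

Length n = 33. Counting bases: A=4, C=7, G=14, T=8
G+C = 21, so %GC = 21/33 × 100 = 63.636%
Salt term: 16.6 × (-1.495) = -24.817
GC term: 0.41 × 63.636 = 26.091; length term: −600/33 = −18.182
Tm = 81.5 + (-24.817) + 26.091 − 18.182 = 64.592 → 64.6°C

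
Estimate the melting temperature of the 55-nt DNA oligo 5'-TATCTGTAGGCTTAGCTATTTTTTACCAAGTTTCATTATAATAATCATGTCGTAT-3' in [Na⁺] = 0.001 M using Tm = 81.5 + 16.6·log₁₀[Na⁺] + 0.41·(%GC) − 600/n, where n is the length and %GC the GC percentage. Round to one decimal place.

Length n = 55. Scanning the sequence gives G=7, A=15, C=8, T=25.
G+C = 15, so %GC = 15/55 × 100 = 27.273%
Salt term: 16.6 × (-3) = -49.8
GC term: 0.41 × 27.273 = 11.182; length term: −600/55 = −10.909
Tm = 81.5 + (-49.8) + 11.182 − 10.909 = 31.973 → 32.0°C

32.0°C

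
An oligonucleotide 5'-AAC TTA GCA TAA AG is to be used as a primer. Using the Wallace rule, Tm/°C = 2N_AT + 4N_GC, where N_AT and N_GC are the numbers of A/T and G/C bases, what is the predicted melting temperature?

36°C

A=7, C=2, T=3, G=2
AT pairs contribute 10, GC pairs contribute 4.
Tm = 4·4 + 2·10 = 16 + 20 = 36°C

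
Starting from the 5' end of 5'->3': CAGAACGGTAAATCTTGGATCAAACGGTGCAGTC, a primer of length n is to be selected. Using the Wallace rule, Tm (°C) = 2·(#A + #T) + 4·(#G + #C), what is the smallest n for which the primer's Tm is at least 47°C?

n = 17

First 16 bases: CAGAACGGTAAATCTT → Tm = 44°C (< 47°C)
First 17 bases: CAGAACGGTAAATCTTG → Tm = 48°C (≥ 47°C)
Since every base adds ≥2°C, Tm only increases with n, so the threshold is first crossed at n = 17.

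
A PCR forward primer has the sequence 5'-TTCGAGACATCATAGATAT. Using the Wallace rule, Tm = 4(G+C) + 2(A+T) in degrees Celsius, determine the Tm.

50°C

Counting bases: G=3, C=3, A=7, T=6
So N_AT = 13 and N_GC = 6.
Tm = 4·6 + 2·13 = 24 + 26 = 50°C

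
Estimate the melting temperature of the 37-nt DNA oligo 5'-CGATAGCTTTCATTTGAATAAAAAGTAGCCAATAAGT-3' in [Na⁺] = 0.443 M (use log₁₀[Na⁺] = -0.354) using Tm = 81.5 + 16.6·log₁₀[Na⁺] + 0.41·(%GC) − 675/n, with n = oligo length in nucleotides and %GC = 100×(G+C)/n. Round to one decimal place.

69.6°C

Length n = 37. Scanning the sequence gives T=11, G=6, A=15, C=5.
G+C = 11, so %GC = 11/37 × 100 = 29.73%
Salt term: 16.6 × (-0.354) = -5.876
GC term: 0.41 × 29.73 = 12.189; length term: −675/37 = −18.243
Tm = 81.5 + (-5.876) + 12.189 − 18.243 = 69.57 → 69.6°C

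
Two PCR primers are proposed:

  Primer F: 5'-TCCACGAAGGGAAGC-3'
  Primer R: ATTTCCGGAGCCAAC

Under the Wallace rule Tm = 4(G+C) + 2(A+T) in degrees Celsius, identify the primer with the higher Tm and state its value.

Primer F, 48°C

Primer F: A+T=6, G+C=9 → Tm = 2(6)+4(9) = 48°C
Primer R: A+T=7, G+C=8 → Tm = 2(7)+4(8) = 46°C
48°C vs 46°C → primer F is higher.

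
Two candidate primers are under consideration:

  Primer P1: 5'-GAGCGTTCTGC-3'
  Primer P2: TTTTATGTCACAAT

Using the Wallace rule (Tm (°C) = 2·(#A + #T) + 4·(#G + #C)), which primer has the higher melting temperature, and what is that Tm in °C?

Primer P1, 36°C

Primer P1: A+T=4, G+C=7 → Tm = 2(4)+4(7) = 36°C
Primer P2: A+T=11, G+C=3 → Tm = 2(11)+4(3) = 34°C
36°C vs 34°C → primer P1 is higher.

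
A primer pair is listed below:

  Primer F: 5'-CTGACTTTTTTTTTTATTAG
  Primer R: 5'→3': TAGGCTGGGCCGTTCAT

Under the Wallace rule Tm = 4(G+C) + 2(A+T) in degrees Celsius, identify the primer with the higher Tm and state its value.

Primer R, 54°C

Primer F: A+T=16, G+C=4 → Tm = 2(16)+4(4) = 48°C
Primer R: A+T=7, G+C=10 → Tm = 2(7)+4(10) = 54°C
48°C vs 54°C → primer R is higher.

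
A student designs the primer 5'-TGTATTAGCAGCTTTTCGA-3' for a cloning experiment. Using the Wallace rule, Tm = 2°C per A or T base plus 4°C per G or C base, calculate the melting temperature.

52°C

Base counts: C=3, A=4, G=4, T=8
So N_AT = 12 and N_GC = 7.
Tm = 4·7 + 2·12 = 28 + 24 = 52°C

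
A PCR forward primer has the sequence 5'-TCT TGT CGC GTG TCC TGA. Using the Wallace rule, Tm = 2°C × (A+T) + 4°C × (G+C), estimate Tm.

Scanning the sequence gives G=5, T=7, C=5, A=1.
So N_AT = 8 and N_GC = 10.
Tm = 2×8 + 4×10 = 56°C

56°C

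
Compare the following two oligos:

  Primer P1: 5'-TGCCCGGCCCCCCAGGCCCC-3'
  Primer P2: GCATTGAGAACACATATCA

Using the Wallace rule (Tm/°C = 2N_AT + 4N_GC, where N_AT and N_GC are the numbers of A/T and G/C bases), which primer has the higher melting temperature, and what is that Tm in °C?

Primer P1, 76°C

Primer P1: A+T=2, G+C=18 → Tm = 2(2)+4(18) = 76°C
Primer P2: A+T=12, G+C=7 → Tm = 2(12)+4(7) = 52°C
76°C vs 52°C → primer P1 is higher.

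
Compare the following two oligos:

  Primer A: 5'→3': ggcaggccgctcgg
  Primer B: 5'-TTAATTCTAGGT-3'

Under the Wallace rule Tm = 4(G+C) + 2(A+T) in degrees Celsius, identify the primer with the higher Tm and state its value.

Primer A: A+T=2, G+C=12 → Tm = 2(2)+4(12) = 52°C
Primer B: A+T=9, G+C=3 → Tm = 2(9)+4(3) = 30°C
52°C vs 30°C → primer A is higher.

Primer A, 52°C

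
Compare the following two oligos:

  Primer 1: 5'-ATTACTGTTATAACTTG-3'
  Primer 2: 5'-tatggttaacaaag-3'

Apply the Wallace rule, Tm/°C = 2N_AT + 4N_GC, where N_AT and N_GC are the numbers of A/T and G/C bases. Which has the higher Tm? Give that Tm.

Primer 1, 42°C

Primer 1: A+T=13, G+C=4 → Tm = 2(13)+4(4) = 42°C
Primer 2: A+T=10, G+C=4 → Tm = 2(10)+4(4) = 36°C
42°C vs 36°C → primer 1 is higher.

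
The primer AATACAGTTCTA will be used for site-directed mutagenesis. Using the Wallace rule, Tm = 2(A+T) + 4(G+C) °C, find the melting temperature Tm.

Base counts: A=5, C=2, T=4, G=1
AT pairs contribute 9, GC pairs contribute 3.
Tm = 4·3 + 2·9 = 12 + 18 = 30°C

30°C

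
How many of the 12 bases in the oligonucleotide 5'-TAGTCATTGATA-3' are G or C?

3

Counting bases: A=4, G=2, C=1, T=5
Total G or C: 2 + 1 = 3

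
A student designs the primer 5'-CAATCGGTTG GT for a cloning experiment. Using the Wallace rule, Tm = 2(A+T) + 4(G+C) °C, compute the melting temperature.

Counting bases: C=2, T=4, A=2, G=4
A+T = 6, G+C = 6
Tm = 2(6) + 4(6) = 12 + 24 = 36°C

36°C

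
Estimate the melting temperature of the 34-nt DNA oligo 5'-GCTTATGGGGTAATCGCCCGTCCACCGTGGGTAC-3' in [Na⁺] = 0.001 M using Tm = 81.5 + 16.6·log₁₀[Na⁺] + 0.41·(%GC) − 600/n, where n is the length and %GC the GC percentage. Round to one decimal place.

39.4°C

Length n = 34. Scanning the sequence gives G=11, A=5, C=10, T=8.
G+C = 21, so %GC = 21/34 × 100 = 61.765%
Salt term: 16.6 × (-3) = -49.8
GC term: 0.41 × 61.765 = 25.324; length term: −600/34 = −17.647
Tm = 81.5 + (-49.8) + 25.324 − 17.647 = 39.377 → 39.4°C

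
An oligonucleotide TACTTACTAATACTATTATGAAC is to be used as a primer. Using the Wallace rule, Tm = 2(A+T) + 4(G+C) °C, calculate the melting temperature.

56°C

Base counts: A=9, T=9, G=1, C=4
A+T = 18, G+C = 5
Tm = 2(18) + 4(5) = 36 + 20 = 56°C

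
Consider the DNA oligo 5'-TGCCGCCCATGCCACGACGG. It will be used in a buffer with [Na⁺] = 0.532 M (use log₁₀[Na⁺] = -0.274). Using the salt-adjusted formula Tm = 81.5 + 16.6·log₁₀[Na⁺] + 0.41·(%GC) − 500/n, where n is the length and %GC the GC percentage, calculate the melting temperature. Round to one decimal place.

82.7°C

Length n = 20. Counting bases: A=3, T=2, C=9, G=6
G+C = 15, so %GC = 15/20 × 100 = 75%
Salt term: 16.6 × (-0.274) = -4.548
GC term: 0.41 × 75 = 30.75; length term: −500/20 = −25
Tm = 81.5 + (-4.548) + 30.75 − 25 = 82.702 → 82.7°C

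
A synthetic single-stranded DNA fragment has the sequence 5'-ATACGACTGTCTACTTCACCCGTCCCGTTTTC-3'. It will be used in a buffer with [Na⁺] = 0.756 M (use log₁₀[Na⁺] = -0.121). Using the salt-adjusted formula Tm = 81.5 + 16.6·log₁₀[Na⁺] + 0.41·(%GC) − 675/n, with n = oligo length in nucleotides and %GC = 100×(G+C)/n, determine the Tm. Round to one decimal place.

Length n = 32. Counting bases: G=4, A=5, T=11, C=12
G+C = 16, so %GC = 16/32 × 100 = 50%
Salt term: 16.6 × (-0.121) = -2.009
GC term: 0.41 × 50 = 20.5; length term: −675/32 = −21.094
Tm = 81.5 + (-2.009) + 20.5 − 21.094 = 78.897 → 78.9°C

78.9°C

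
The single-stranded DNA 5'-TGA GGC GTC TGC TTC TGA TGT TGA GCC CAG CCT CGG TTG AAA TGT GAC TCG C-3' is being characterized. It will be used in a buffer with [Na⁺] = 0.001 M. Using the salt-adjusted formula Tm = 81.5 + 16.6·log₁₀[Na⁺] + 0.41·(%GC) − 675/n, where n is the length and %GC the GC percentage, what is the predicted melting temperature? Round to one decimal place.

Length n = 52. Base counts: A=8, C=13, G=16, T=15
G+C = 29, so %GC = 29/52 × 100 = 55.769%
Salt term: 16.6 × (-3) = -49.8
GC term: 0.41 × 55.769 = 22.865; length term: −675/52 = −12.981
Tm = 81.5 + (-49.8) + 22.865 − 12.981 = 41.584 → 41.6°C

41.6°C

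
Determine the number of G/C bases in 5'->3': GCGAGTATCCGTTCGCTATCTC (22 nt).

12

Counting bases: T=7, A=3, G=5, C=7
Total G or C: 5 + 7 = 12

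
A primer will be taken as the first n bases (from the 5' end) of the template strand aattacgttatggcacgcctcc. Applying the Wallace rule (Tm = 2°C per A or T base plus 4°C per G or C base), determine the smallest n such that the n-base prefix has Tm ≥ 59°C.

First 20 bases: AATTACGTTATGGCACGCCT → Tm = 58°C (< 59°C)
First 21 bases: AATTACGTTATGGCACGCCTC → Tm = 62°C (≥ 59°C)
Each additional base adds 2°C (A/T) or 4°C (G/C), so Tm is non-decreasing in n; n = 21 is the first length to reach 59°C.

n = 21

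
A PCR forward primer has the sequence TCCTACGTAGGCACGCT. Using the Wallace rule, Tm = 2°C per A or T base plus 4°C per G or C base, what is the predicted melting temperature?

C=6, G=4, A=3, T=4
So N_AT = 7 and N_GC = 10.
Tm = 2(7) + 4(10) = 14 + 40 = 54°C

54°C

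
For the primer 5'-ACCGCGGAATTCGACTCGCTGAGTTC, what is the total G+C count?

15

Counting bases: T=6, G=7, C=8, A=5
Total G or C: 7 + 8 = 15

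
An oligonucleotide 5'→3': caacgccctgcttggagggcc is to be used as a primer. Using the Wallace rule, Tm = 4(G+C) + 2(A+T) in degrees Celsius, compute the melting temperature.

72°C

G=7, C=8, A=3, T=3
So N_AT = 6 and N_GC = 15.
Tm = 2×6 + 4×15 = 72°C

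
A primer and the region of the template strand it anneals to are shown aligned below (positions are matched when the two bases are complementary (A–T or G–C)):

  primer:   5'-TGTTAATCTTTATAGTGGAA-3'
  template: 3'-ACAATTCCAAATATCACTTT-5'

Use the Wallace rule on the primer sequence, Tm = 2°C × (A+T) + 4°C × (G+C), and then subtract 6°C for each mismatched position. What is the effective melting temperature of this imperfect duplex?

32°C

Primer base counts: A=6, T=9, G=4, C=1 → A+T=15, G+C=5
Perfect-match Tm = 2(15) + 4(5) = 30 + 20 = 50°C
Mismatches (positions where the bases are not complementary): 3 (at positions 7, 8, 18)
Effective Tm = 50 − 3×6 = 50 − 18 = 32°C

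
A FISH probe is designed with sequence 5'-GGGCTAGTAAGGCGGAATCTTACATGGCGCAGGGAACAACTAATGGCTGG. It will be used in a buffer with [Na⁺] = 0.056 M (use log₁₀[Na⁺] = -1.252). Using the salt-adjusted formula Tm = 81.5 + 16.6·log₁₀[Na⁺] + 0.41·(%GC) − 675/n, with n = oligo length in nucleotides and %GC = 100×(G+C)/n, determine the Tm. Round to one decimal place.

Length n = 50. Base counts: A=14, C=9, T=9, G=18
G+C = 27, so %GC = 27/50 × 100 = 54%
Salt term: 16.6 × (-1.252) = -20.783
GC term: 0.41 × 54 = 22.14; length term: −675/50 = −13.5
Tm = 81.5 + (-20.783) + 22.14 − 13.5 = 69.357 → 69.4°C

69.4°C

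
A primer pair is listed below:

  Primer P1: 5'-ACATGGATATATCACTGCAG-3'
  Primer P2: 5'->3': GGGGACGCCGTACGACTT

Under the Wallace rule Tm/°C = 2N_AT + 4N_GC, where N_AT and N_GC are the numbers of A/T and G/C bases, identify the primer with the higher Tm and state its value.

Primer P2, 60°C

Primer P1: A+T=12, G+C=8 → Tm = 2(12)+4(8) = 56°C
Primer P2: A+T=6, G+C=12 → Tm = 2(6)+4(12) = 60°C
56°C vs 60°C → primer P2 is higher.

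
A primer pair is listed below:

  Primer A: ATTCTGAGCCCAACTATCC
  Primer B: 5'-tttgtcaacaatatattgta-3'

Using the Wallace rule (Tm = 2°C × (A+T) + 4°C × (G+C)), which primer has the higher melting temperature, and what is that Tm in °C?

Primer A, 56°C

Primer A: A+T=10, G+C=9 → Tm = 2(10)+4(9) = 56°C
Primer B: A+T=16, G+C=4 → Tm = 2(16)+4(4) = 48°C
56°C vs 48°C → primer A is higher.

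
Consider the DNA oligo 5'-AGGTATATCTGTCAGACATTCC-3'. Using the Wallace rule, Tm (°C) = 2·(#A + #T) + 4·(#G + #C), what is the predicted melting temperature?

Scanning the sequence gives A=6, G=4, C=5, T=7.
So N_AT = 13 and N_GC = 9.
Tm = 2(13) + 4(9) = 26 + 36 = 62°C

62°C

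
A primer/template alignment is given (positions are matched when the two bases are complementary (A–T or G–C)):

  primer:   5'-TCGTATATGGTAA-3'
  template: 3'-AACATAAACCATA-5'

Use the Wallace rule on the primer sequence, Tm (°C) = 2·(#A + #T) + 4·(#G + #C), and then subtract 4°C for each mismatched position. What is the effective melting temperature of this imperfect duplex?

Primer base counts: A=4, T=5, G=3, C=1 → A+T=9, G+C=4
Perfect-match Tm = 2(9) + 4(4) = 18 + 16 = 34°C
Mismatches (positions where the bases are not complementary): 3 (at positions 2, 7, 13)
Effective Tm = 34 − 3×4 = 34 − 12 = 22°C

22°C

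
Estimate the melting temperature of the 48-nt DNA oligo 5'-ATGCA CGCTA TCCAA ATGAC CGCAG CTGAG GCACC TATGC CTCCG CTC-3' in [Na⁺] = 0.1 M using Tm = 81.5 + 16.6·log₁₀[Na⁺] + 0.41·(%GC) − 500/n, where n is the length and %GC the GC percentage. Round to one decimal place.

Length n = 48. G=10, T=9, C=18, A=11
G+C = 28, so %GC = 28/48 × 100 = 58.333%
Salt term: 16.6 × (-1) = -16.6
GC term: 0.41 × 58.333 = 23.917; length term: −500/48 = −10.417
Tm = 81.5 + (-16.6) + 23.917 − 10.417 = 78.4 → 78.4°C

78.4°C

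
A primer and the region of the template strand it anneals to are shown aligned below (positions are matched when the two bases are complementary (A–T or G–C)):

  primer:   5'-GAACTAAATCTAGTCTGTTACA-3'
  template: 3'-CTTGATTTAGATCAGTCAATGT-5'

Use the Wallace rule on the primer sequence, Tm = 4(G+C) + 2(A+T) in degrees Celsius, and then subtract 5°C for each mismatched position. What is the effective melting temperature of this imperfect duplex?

Primer base counts: A=8, T=7, G=3, C=4 → A+T=15, G+C=7
Perfect-match Tm = 2(15) + 4(7) = 30 + 28 = 58°C
Mismatches (positions where the bases are not complementary): 1 (at position 16)
Effective Tm = 58 − 1×5 = 58 − 5 = 53°C

53°C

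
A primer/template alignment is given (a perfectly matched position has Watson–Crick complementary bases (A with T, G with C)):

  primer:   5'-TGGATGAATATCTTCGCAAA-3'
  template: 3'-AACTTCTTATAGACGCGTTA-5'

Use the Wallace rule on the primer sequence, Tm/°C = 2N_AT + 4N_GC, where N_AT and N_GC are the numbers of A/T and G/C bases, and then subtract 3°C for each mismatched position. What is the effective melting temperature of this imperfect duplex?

42°C

Primer base counts: A=7, T=6, G=4, C=3 → A+T=13, G+C=7
Perfect-match Tm = 2(13) + 4(7) = 26 + 28 = 54°C
Mismatches (positions where the bases are not complementary): 4 (at positions 2, 5, 14, 20)
Effective Tm = 54 − 4×3 = 54 − 12 = 42°C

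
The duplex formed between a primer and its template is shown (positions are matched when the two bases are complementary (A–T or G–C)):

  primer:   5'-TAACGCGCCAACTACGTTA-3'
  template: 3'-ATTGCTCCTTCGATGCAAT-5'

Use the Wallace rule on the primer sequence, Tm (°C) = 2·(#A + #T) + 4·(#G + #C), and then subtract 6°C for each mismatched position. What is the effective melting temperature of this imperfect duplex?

32°C

Primer base counts: A=6, T=4, G=3, C=6 → A+T=10, G+C=9
Perfect-match Tm = 2(10) + 4(9) = 20 + 36 = 56°C
Mismatches (positions where the bases are not complementary): 4 (at positions 6, 8, 9, 11)
Effective Tm = 56 − 4×6 = 56 − 24 = 32°C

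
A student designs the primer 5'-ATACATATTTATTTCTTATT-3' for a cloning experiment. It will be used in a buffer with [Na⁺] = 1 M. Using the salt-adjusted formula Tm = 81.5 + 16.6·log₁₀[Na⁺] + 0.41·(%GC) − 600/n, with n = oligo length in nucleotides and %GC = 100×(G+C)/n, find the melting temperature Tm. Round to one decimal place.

55.6°C

Length n = 20. Scanning the sequence gives G=0, T=12, C=2, A=6.
G+C = 2, so %GC = 2/20 × 100 = 10%
Salt term: 16.6 × (0) = 0
GC term: 0.41 × 10 = 4.1; length term: −600/20 = −30
Tm = 81.5 + (0) + 4.1 − 30 = 55.6 → 55.6°C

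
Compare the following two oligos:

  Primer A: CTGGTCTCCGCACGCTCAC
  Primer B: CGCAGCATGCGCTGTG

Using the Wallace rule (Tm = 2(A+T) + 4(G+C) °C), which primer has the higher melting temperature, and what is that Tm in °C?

Primer A: A+T=6, G+C=13 → Tm = 2(6)+4(13) = 64°C
Primer B: A+T=5, G+C=11 → Tm = 2(5)+4(11) = 54°C
64°C vs 54°C → primer A is higher.

Primer A, 64°C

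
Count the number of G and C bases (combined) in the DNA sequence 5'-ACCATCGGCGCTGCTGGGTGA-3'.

14

Scanning the sequence gives T=4, A=3, G=8, C=6.
G+C = 8 + 6 = 14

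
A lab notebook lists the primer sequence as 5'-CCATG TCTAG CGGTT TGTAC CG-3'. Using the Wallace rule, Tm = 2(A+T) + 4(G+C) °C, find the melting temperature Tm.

Counting bases: A=3, C=6, G=6, T=7
A+T = 10, G+C = 12
Tm = 2(10) + 4(12) = 20 + 48 = 68°C

68°C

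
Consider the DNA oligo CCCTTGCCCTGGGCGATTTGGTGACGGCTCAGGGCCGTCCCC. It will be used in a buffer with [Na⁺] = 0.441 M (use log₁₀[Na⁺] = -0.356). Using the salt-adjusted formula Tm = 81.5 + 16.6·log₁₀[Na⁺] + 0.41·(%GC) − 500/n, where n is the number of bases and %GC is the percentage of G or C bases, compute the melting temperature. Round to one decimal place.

93.0°C

Length n = 42. Scanning the sequence gives C=16, G=14, A=3, T=9.
G+C = 30, so %GC = 30/42 × 100 = 71.429%
Salt term: 16.6 × (-0.356) = -5.91
GC term: 0.41 × 71.429 = 29.286; length term: −500/42 = −11.905
Tm = 81.5 + (-5.91) + 29.286 − 11.905 = 92.971 → 93.0°C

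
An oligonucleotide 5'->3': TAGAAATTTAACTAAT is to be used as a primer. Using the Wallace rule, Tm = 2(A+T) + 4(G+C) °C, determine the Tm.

36°C

Scanning the sequence gives T=6, A=8, C=1, G=1.
A+T = 14, G+C = 2
Tm = 2(14) + 4(2) = 28 + 8 = 36°C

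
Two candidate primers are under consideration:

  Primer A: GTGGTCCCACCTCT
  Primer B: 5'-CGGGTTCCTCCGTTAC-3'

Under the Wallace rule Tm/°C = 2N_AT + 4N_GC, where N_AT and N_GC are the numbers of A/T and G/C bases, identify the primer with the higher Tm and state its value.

Primer B, 52°C

Primer A: A+T=5, G+C=9 → Tm = 2(5)+4(9) = 46°C
Primer B: A+T=6, G+C=10 → Tm = 2(6)+4(10) = 52°C
46°C vs 52°C → primer B is higher.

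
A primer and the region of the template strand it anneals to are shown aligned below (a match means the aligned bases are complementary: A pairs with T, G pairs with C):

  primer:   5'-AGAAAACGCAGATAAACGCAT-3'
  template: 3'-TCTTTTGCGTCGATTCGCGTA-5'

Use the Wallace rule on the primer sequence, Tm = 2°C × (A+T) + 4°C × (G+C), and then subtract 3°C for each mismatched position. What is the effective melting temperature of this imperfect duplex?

Primer base counts: A=11, T=2, G=4, C=4 → A+T=13, G+C=8
Perfect-match Tm = 2(13) + 4(8) = 26 + 32 = 58°C
Mismatches (positions where the bases are not complementary): 2 (at positions 12, 16)
Effective Tm = 58 − 2×3 = 58 − 6 = 52°C

52°C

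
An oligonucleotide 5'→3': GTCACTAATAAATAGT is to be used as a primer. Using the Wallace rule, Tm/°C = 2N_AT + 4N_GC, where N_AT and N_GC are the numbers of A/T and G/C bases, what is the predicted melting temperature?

40°C

Counting bases: A=7, C=2, T=5, G=2
So N_AT = 12 and N_GC = 4.
Tm = 2(12) + 4(4) = 24 + 16 = 40°C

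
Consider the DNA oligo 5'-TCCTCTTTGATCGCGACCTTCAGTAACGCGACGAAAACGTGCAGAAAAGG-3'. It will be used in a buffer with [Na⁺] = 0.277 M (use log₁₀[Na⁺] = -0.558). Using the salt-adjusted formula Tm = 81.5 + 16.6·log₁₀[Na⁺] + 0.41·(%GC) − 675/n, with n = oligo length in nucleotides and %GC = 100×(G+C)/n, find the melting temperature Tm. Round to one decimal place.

79.2°C

Length n = 50. Base counts: C=13, G=12, T=10, A=15
G+C = 25, so %GC = 25/50 × 100 = 50%
Salt term: 16.6 × (-0.558) = -9.263
GC term: 0.41 × 50 = 20.5; length term: −675/50 = −13.5
Tm = 81.5 + (-9.263) + 20.5 − 13.5 = 79.237 → 79.2°C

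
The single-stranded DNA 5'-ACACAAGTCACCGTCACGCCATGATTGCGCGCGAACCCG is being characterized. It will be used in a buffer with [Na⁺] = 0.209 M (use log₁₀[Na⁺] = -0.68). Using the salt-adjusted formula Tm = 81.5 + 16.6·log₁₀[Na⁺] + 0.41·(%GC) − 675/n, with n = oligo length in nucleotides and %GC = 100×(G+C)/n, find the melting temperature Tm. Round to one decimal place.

Length n = 39. Counting bases: C=15, T=5, G=9, A=10
G+C = 24, so %GC = 24/39 × 100 = 61.538%
Salt term: 16.6 × (-0.68) = -11.288
GC term: 0.41 × 61.538 = 25.231; length term: −675/39 = −17.308
Tm = 81.5 + (-11.288) + 25.231 − 17.308 = 78.135 → 78.1°C

78.1°C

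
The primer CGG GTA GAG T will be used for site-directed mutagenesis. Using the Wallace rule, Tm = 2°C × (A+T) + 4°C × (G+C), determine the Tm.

32°C

Counting bases: A=2, G=5, C=1, T=2
AT pairs contribute 4, GC pairs contribute 6.
Tm = 4·6 + 2·4 = 24 + 8 = 32°C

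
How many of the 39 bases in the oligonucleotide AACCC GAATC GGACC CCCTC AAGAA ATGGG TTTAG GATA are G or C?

19

C=10, A=13, T=7, G=9
G+C = 9 + 10 = 19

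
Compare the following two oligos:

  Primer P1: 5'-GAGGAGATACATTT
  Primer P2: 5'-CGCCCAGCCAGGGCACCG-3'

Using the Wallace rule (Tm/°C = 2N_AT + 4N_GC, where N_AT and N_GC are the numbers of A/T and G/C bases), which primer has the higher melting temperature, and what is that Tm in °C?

Primer P1: A+T=9, G+C=5 → Tm = 2(9)+4(5) = 38°C
Primer P2: A+T=3, G+C=15 → Tm = 2(3)+4(15) = 66°C
38°C vs 66°C → primer P2 is higher.

Primer P2, 66°C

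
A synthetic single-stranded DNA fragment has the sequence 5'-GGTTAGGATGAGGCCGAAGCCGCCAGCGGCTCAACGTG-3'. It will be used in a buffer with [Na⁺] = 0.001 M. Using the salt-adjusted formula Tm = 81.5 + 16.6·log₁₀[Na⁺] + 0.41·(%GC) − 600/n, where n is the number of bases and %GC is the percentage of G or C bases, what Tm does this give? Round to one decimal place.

42.9°C

Length n = 38. A=8, T=5, G=15, C=10
G+C = 25, so %GC = 25/38 × 100 = 65.789%
Salt term: 16.6 × (-3) = -49.8
GC term: 0.41 × 65.789 = 26.973; length term: −600/38 = −15.789
Tm = 81.5 + (-49.8) + 26.973 − 15.789 = 42.884 → 42.9°C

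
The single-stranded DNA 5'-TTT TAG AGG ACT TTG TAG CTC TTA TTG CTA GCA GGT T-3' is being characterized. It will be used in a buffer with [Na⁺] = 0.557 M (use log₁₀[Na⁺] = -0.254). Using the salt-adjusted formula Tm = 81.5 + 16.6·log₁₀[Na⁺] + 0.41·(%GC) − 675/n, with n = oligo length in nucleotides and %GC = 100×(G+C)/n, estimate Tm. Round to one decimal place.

Length n = 37. Base counts: C=5, T=16, G=9, A=7
G+C = 14, so %GC = 14/37 × 100 = 37.838%
Salt term: 16.6 × (-0.254) = -4.216
GC term: 0.41 × 37.838 = 15.514; length term: −675/37 = −18.243
Tm = 81.5 + (-4.216) + 15.514 − 18.243 = 74.555 → 74.6°C

74.6°C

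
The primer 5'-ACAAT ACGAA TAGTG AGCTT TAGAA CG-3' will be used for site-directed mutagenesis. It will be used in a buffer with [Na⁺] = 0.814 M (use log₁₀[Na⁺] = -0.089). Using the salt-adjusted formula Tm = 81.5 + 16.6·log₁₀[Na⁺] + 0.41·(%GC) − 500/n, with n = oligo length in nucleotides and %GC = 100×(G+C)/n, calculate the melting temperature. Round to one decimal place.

76.7°C

Length n = 27. Base counts: A=11, T=6, G=6, C=4
G+C = 10, so %GC = 10/27 × 100 = 37.037%
Salt term: 16.6 × (-0.089) = -1.477
GC term: 0.41 × 37.037 = 15.185; length term: −500/27 = −18.519
Tm = 81.5 + (-1.477) + 15.185 − 18.519 = 76.689 → 76.7°C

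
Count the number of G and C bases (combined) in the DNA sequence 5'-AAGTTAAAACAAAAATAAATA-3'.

Scanning the sequence gives G=1, C=1, A=15, T=4.
G+C = 1 + 1 = 2

2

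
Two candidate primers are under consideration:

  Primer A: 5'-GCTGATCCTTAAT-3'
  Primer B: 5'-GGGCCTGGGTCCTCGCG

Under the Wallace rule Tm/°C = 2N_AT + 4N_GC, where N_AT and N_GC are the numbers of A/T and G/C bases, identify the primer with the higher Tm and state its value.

Primer B, 62°C

Primer A: A+T=8, G+C=5 → Tm = 2(8)+4(5) = 36°C
Primer B: A+T=3, G+C=14 → Tm = 2(3)+4(14) = 62°C
36°C vs 62°C → primer B is higher.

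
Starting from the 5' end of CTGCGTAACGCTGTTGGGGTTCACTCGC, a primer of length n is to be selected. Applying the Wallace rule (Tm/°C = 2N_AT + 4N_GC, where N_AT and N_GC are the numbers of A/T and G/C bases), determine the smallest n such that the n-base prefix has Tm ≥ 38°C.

n = 12

First 11 bases: CTGCGTAACGC → Tm = 36°C (< 38°C)
First 12 bases: CTGCGTAACGCT → Tm = 38°C (≥ 38°C)
Each additional base adds 2°C (A/T) or 4°C (G/C), so Tm is non-decreasing in n; n = 12 is the first length to reach 38°C.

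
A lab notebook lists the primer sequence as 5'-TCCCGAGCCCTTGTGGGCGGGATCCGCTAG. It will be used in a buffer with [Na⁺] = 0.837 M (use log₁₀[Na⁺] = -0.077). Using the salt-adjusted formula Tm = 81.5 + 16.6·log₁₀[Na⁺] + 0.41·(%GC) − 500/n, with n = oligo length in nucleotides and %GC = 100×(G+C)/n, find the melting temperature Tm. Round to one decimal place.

92.3°C

Length n = 30. Base counts: T=6, C=10, G=11, A=3
G+C = 21, so %GC = 21/30 × 100 = 70%
Salt term: 16.6 × (-0.077) = -1.278
GC term: 0.41 × 70 = 28.7; length term: −500/30 = −16.667
Tm = 81.5 + (-1.278) + 28.7 − 16.667 = 92.255 → 92.3°C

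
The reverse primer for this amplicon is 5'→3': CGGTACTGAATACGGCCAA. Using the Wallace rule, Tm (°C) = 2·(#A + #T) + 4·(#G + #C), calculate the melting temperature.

Scanning the sequence gives A=6, T=3, C=5, G=5.
AT pairs contribute 9, GC pairs contribute 10.
Tm = 4·10 + 2·9 = 40 + 18 = 58°C

58°C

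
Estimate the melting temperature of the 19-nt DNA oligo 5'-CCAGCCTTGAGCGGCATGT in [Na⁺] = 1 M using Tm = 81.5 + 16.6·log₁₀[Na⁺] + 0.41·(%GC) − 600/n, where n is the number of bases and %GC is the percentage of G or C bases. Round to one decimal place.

Length n = 19. Scanning the sequence gives C=6, A=3, T=4, G=6.
G+C = 12, so %GC = 12/19 × 100 = 63.158%
Salt term: 16.6 × (0) = 0
GC term: 0.41 × 63.158 = 25.895; length term: −600/19 = −31.579
Tm = 81.5 + (0) + 25.895 − 31.579 = 75.816 → 75.8°C

75.8°C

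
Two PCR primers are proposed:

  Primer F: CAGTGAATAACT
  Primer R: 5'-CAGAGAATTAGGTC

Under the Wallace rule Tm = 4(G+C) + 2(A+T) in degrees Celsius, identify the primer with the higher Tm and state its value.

Primer F: A+T=8, G+C=4 → Tm = 2(8)+4(4) = 32°C
Primer R: A+T=8, G+C=6 → Tm = 2(8)+4(6) = 40°C
32°C vs 40°C → primer R is higher.

Primer R, 40°C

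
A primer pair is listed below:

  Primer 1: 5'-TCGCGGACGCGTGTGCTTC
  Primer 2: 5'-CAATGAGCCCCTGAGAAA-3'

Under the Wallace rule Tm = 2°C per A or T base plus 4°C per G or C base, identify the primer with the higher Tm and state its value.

Primer 1: A+T=6, G+C=13 → Tm = 2(6)+4(13) = 64°C
Primer 2: A+T=9, G+C=9 → Tm = 2(9)+4(9) = 54°C
64°C vs 54°C → primer 1 is higher.

Primer 1, 64°C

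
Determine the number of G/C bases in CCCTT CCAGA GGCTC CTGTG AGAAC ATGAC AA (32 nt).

17

Scanning the sequence gives G=7, C=10, A=9, T=6.
G+C = 7 + 10 = 17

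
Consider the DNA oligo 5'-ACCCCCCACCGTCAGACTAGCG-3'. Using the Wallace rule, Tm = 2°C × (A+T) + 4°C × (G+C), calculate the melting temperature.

Scanning the sequence gives A=5, T=2, C=11, G=4.
A+T = 7, G+C = 15
Tm = 2(7) + 4(15) = 14 + 60 = 74°C

74°C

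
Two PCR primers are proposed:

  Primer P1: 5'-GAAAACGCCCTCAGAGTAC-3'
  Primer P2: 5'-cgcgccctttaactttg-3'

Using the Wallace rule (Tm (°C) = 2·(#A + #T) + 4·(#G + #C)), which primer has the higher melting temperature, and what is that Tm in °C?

Primer P1: A+T=9, G+C=10 → Tm = 2(9)+4(10) = 58°C
Primer P2: A+T=8, G+C=9 → Tm = 2(8)+4(9) = 52°C
58°C vs 52°C → primer P1 is higher.

Primer P1, 58°C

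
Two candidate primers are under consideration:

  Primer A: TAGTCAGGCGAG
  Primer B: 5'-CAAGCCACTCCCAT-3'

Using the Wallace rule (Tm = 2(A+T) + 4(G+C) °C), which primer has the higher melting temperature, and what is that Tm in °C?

Primer B, 44°C

Primer A: A+T=5, G+C=7 → Tm = 2(5)+4(7) = 38°C
Primer B: A+T=6, G+C=8 → Tm = 2(6)+4(8) = 44°C
38°C vs 44°C → primer B is higher.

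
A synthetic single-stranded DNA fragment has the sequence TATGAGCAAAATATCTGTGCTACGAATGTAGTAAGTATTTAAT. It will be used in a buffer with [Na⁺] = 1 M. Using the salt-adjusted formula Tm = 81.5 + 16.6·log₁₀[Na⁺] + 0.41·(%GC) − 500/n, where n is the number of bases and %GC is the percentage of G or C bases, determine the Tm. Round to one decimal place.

Length n = 43. Base counts: G=8, A=16, C=4, T=15
G+C = 12, so %GC = 12/43 × 100 = 27.907%
Salt term: 16.6 × (0) = 0
GC term: 0.41 × 27.907 = 11.442; length term: −500/43 = −11.628
Tm = 81.5 + (0) + 11.442 − 11.628 = 81.314 → 81.3°C

81.3°C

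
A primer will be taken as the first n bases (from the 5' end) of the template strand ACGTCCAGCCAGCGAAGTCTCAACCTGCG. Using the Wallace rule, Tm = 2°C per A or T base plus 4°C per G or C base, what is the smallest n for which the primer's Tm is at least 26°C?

n = 8

First 7 bases: ACGTCCA → Tm = 22°C (< 26°C)
First 8 bases: ACGTCCAG → Tm = 26°C (≥ 26°C)
Since every base adds ≥2°C, Tm only increases with n, so the threshold is first crossed at n = 8.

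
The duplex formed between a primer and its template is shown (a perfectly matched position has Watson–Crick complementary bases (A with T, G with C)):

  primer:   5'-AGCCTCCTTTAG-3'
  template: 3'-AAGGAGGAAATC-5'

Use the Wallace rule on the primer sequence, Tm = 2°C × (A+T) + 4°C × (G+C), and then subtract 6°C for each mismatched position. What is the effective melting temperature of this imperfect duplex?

24°C

Primer base counts: A=2, T=4, G=2, C=4 → A+T=6, G+C=6
Perfect-match Tm = 2(6) + 4(6) = 12 + 24 = 36°C
Mismatches (positions where the bases are not complementary): 2 (at positions 1, 2)
Effective Tm = 36 − 2×6 = 36 − 12 = 24°C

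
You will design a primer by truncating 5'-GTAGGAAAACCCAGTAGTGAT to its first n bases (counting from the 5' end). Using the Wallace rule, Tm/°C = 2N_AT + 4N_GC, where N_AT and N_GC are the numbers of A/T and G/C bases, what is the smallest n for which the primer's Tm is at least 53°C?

First 18 bases: GTAGGAAAACCCAGTAGT → Tm = 52°C (< 53°C)
First 19 bases: GTAGGAAAACCCAGTAGTG → Tm = 56°C (≥ 53°C)
Since every base adds ≥2°C, Tm only increases with n, so the threshold is first crossed at n = 19.

n = 19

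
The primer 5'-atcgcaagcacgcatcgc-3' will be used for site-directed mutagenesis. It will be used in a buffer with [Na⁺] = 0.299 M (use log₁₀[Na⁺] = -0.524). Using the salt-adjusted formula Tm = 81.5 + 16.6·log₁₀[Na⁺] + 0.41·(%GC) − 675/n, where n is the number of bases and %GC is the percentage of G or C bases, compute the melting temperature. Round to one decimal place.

60.4°C

Length n = 18. Counting bases: G=4, T=2, A=5, C=7
G+C = 11, so %GC = 11/18 × 100 = 61.111%
Salt term: 16.6 × (-0.524) = -8.698
GC term: 0.41 × 61.111 = 25.056; length term: −675/18 = −37.5
Tm = 81.5 + (-8.698) + 25.056 − 37.5 = 60.358 → 60.4°C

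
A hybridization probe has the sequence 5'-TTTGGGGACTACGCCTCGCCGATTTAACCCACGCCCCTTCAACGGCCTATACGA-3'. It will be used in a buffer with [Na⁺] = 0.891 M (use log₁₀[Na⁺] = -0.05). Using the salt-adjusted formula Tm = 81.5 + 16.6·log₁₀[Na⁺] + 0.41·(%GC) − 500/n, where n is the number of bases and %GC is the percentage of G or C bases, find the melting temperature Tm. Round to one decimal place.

94.9°C

Length n = 54. Counting bases: G=11, C=20, T=12, A=11
G+C = 31, so %GC = 31/54 × 100 = 57.407%
Salt term: 16.6 × (-0.05) = -0.83
GC term: 0.41 × 57.407 = 23.537; length term: −500/54 = −9.259
Tm = 81.5 + (-0.83) + 23.537 − 9.259 = 94.948 → 94.9°C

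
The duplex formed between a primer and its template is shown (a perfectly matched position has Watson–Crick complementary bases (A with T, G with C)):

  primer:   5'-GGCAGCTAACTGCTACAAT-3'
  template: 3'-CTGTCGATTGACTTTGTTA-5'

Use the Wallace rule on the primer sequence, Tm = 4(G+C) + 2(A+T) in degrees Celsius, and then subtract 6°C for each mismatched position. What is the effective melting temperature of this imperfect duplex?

38°C

Primer base counts: A=6, T=4, G=4, C=5 → A+T=10, G+C=9
Perfect-match Tm = 2(10) + 4(9) = 20 + 36 = 56°C
Mismatches (positions where the bases are not complementary): 3 (at positions 2, 13, 14)
Effective Tm = 56 − 3×6 = 56 − 18 = 38°C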